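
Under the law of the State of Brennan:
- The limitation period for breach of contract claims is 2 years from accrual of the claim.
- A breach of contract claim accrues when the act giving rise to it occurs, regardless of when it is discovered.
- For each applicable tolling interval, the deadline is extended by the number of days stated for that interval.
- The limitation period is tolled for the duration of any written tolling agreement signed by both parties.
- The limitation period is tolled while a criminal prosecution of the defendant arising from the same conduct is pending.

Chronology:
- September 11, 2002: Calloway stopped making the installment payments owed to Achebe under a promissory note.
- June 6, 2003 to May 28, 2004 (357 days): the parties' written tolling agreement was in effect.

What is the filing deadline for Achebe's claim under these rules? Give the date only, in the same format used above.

The claim accrued on September 11, 2002, when the wrongful act occurred.
Adding the 2 years base period to September 11, 2002 gives a deadline of September 11, 2004, before any tolling.
The period was tolled for 357 days by the written tolling agreement (June 6, 2003 to May 28, 2004), pushing the deadline to September 3, 2005.

September 3, 2005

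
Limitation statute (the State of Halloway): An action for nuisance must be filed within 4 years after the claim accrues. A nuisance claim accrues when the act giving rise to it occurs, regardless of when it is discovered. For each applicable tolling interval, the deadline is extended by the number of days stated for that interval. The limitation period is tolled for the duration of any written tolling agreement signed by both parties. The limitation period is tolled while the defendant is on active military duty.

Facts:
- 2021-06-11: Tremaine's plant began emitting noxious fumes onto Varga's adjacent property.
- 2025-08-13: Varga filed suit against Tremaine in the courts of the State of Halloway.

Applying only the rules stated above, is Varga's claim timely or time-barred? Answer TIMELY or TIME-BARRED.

TIME-BARRED

The claim accrued on 2021-06-11, when the wrongful act occurred.
The untolled deadline — 4 years after 2021-06-11 — is 2025-06-11.
Filing on 2025-08-13 missed the 2025-06-11 deadline — the action is time-barred.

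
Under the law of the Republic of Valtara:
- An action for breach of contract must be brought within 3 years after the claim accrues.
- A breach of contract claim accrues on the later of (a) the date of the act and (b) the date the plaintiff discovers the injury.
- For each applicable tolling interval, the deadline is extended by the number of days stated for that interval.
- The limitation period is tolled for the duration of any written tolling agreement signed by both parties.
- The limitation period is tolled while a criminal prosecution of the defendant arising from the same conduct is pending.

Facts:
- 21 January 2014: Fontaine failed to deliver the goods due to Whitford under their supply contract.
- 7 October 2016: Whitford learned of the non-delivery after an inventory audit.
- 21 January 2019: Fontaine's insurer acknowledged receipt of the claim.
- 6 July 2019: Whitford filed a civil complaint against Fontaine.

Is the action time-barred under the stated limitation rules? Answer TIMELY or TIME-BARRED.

The claim accrued on 7 October 2016 — the later of the 21 January 2014 act and the 7 October 2016 discovery.
The untolled deadline — 3 years after 7 October 2016 — is 7 October 2019.
Nothing else in the chronology tolls or restarts the period.
Whitford filed on 6 July 2019, before the 7 October 2019 deadline, so the action is timely.

TIMELY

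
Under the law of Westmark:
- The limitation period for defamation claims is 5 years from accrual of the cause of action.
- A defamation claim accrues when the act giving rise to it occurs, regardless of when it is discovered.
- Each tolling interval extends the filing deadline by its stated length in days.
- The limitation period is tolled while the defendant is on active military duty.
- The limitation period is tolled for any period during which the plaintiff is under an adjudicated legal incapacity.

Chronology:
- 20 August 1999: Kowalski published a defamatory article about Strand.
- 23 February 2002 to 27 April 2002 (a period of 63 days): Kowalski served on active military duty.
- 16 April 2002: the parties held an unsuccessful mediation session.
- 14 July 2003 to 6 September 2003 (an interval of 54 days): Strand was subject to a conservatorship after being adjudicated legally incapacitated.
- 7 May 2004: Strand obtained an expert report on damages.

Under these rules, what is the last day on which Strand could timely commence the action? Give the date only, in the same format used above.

The claim accrued on 20 August 1999, when the wrongful act occurred.
The untolled deadline — 5 years after 20 August 1999 — is 20 August 2004.
The defendant's active military service from 23 February 2002 to 27 April 2002 tolled the period for 63 days, extending the deadline to 22 October 2004.
Because the plaintiff's legal incapacity ran from 14 July 2003 to 6 September 2003, the deadline is extended by 54 days to 15 December 2004.
None of the other events listed affects the running of the period under the stated rules.

15 December 2004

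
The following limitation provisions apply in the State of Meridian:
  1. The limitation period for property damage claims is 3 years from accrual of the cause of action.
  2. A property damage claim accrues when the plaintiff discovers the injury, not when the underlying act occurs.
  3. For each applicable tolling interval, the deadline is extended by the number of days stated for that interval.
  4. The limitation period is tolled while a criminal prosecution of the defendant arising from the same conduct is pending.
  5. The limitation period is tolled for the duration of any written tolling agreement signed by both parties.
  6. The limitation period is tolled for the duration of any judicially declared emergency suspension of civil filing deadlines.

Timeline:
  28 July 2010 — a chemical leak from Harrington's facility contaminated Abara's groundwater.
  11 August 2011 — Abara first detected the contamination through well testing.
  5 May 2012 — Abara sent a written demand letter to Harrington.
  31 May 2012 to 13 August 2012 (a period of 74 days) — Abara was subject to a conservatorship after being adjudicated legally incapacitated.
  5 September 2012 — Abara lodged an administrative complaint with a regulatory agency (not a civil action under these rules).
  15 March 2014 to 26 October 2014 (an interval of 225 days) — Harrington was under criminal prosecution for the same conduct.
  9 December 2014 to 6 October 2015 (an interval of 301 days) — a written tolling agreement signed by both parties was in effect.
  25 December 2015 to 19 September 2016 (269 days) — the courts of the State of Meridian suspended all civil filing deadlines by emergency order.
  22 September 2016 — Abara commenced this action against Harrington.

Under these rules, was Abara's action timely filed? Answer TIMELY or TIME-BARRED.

TIMELY

The claim did not accrue until Abara discovered the injury on 11 August 2011; the 28 July 2010 act date does not start the clock under the stated rule.
Adding the 3 years base period to 11 August 2011 gives a deadline of 11 August 2014, before any tolling.
The period was tolled for 225 days by the pending criminal prosecution (15 March 2014 to 26 October 2014), pushing the deadline to 24 March 2015.
The written tolling agreement from 9 December 2014 to 6 October 2015 tolled the period for 301 days, extending the deadline to 19 January 2016.
The period was tolled for 269 days by the emergency suspension of filing deadlines (25 December 2015 to 19 September 2016), pushing the deadline to 14 October 2016.
Although the plaintiff's incapacity ran from 31 May 2012 to 13 August 2012, the stated rules do not make that a tolling event, so it is disregarded.
Nothing else in the chronology tolls or restarts the period.
The 22 September 2016 filing precedes the 14 October 2016 deadline; the claim is timely.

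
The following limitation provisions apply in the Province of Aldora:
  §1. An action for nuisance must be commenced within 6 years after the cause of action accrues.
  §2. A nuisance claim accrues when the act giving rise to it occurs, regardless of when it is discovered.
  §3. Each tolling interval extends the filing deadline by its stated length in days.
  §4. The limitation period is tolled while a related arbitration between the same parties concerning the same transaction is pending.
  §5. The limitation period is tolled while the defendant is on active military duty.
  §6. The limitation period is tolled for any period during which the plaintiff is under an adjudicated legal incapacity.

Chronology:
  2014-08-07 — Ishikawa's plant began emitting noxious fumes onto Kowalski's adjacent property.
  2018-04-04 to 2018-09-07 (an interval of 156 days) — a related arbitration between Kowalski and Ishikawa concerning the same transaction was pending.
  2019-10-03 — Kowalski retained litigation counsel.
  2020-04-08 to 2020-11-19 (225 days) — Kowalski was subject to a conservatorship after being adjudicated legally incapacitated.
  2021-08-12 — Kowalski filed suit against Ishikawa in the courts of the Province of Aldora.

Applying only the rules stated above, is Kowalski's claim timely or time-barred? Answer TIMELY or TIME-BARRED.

The claim accrued on 2014-08-07, when the wrongful act occurred.
6 years from 2014-08-07 is 2020-08-07.
The period was tolled for 156 days by the pending related arbitration (2018-04-04 to 2018-09-07), pushing the deadline to 2021-01-10.
The plaintiff's legal incapacity from 2020-04-08 to 2020-11-19 tolled the period for 225 days, extending the deadline to 2021-08-23.
Nothing else in the chronology tolls or restarts the period.
Kowalski filed on 2021-08-12, before the 2021-08-23 deadline, so the action is timely.

TIMELY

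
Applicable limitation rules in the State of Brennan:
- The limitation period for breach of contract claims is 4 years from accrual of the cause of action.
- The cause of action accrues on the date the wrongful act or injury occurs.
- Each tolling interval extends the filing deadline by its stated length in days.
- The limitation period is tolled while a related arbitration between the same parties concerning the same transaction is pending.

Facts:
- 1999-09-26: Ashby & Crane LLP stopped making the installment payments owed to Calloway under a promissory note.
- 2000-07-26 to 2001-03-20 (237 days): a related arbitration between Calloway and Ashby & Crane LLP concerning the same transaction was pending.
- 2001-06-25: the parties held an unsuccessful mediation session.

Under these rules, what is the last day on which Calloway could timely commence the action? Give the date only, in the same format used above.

2004-05-20

The claim accrued on 1999-09-26, when the wrongful act occurred.
Adding the 4 years base period to 1999-09-26 gives a deadline of 2003-09-26, before any tolling.
Because the pending related arbitration ran from 2000-07-26 to 2001-03-20, the deadline is extended by 237 days to 2004-05-20.
Nothing else in the chronology tolls or restarts the period.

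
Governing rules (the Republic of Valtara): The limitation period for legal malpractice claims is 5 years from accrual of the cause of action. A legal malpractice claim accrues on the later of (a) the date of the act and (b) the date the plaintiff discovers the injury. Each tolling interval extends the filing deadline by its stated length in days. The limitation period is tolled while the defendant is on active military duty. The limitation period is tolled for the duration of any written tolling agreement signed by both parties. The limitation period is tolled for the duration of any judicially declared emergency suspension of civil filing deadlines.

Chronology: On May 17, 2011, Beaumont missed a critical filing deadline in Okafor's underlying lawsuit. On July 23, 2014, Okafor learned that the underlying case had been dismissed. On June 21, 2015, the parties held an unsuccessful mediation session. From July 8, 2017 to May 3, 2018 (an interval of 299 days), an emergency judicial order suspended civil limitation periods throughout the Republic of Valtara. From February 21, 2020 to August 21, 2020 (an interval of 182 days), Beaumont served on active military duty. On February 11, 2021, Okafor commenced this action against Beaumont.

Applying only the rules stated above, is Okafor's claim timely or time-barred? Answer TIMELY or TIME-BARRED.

The claim accrued on July 23, 2014 — the later of the May 17, 2011 act and the July 23, 2014 discovery.
5 years from July 23, 2014 is July 23, 2019.
The period was tolled for 299 days by the emergency suspension of filing deadlines (July 8, 2017 to May 3, 2018), pushing the deadline to May 17, 2020.
The period was tolled for 182 days by the defendant's active military service (February 21, 2020 to August 21, 2020), pushing the deadline to November 15, 2020.
Nothing else in the chronology tolls or restarts the period.
Filing on February 11, 2021 missed the November 15, 2020 deadline — the action is time-barred.

TIME-BARRED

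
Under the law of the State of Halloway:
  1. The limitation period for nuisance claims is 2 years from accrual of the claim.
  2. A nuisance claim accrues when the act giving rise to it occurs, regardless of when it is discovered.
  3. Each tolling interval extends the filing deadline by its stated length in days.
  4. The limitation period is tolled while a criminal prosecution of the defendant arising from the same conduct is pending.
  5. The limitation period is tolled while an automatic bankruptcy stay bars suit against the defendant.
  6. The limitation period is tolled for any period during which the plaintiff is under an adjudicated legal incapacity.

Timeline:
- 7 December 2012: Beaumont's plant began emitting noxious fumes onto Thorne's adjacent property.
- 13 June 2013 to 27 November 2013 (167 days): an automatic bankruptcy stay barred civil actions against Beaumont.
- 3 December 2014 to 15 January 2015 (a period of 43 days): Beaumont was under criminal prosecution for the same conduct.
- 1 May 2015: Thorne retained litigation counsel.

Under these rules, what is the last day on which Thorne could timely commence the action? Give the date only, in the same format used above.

The limitation period began to run on 7 December 2012.
The untolled deadline — 2 years after 7 December 2012 — is 7 December 2014.
The period was tolled for 167 days by the automatic bankruptcy stay (13 June 2013 to 27 November 2013), pushing the deadline to 23 May 2015.
Because the pending criminal prosecution ran from 3 December 2014 to 15 January 2015, the deadline is extended by 43 days to 5 July 2015.
The other events in the timeline have no effect on the limitation period under the stated rules.

5 July 2015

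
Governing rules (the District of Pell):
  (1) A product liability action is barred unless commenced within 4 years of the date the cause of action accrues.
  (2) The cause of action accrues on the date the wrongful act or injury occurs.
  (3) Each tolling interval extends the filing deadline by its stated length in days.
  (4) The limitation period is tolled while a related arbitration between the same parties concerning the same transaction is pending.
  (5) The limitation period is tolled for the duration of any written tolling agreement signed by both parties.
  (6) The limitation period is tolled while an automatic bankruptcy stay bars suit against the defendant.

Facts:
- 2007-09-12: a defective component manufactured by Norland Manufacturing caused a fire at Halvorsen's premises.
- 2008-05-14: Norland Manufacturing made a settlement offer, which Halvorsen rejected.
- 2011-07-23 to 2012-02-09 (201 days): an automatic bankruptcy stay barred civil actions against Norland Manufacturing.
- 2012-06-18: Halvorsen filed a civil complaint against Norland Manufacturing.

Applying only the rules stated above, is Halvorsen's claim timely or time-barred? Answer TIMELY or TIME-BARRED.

The claim accrued on 2007-09-12, when the wrongful act occurred.
Adding the 4 years base period to 2007-09-12 gives a deadline of 2011-09-12, before any tolling.
The automatic bankruptcy stay from 2011-07-23 to 2012-02-09 tolled the period for 201 days, extending the deadline to 2012-03-31.
Nothing else in the chronology tolls or restarts the period.
The 2012-06-18 filing falls after the 2012-03-31 deadline; the claim is time-barred.

TIME-BARRED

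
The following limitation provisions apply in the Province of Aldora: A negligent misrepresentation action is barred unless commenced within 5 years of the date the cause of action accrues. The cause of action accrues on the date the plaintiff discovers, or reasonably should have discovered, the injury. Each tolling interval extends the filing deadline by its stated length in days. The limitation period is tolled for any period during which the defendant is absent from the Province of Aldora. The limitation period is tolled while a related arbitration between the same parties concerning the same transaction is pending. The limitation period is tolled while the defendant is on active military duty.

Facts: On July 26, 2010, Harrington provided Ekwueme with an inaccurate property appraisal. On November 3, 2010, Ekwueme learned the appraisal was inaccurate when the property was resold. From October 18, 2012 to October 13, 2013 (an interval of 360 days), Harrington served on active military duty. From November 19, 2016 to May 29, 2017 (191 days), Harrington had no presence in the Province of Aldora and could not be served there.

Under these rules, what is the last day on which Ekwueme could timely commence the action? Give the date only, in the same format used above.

Under the discovery rule, the claim accrued on November 3, 2010, when Ekwueme discovered the injury — not on the July 26, 2010 date of the underlying act.
5 years from November 3, 2010 is November 3, 2015.
The defendant's active military service from October 18, 2012 to October 13, 2013 tolled the period for 360 days, extending the deadline to October 28, 2016.
The defendant's absence from the jurisdiction starting November 19, 2016 came too late — the period had run on October 28, 2016 — and so does not extend the deadline.

October 28, 2016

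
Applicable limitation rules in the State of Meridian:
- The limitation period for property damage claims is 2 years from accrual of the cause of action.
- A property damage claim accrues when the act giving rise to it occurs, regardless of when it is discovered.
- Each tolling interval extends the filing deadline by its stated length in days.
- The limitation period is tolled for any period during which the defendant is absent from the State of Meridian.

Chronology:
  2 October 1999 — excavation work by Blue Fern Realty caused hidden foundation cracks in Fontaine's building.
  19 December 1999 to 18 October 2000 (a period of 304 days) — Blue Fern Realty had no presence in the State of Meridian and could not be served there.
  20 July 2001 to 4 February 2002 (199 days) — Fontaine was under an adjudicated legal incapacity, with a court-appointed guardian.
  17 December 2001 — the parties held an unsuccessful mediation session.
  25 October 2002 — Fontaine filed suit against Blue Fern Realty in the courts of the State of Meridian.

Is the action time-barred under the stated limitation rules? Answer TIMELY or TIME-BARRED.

The cause of action accrued on 2 October 1999, the date of the act.
2 years from 2 October 1999 is 2 October 2001.
The defendant's absence from the jurisdiction from 19 December 1999 to 18 October 2000 tolled the period for 304 days, extending the deadline to 2 August 2002.
Although the plaintiff's incapacity ran from 20 July 2001 to 4 February 2002, the stated rules do not make that a tolling event, so it is disregarded.
The other events in the timeline have no effect on the limitation period under the stated rules.
Filing on 25 October 2002 missed the 2 August 2002 deadline — the action is time-barred.

TIME-BARRED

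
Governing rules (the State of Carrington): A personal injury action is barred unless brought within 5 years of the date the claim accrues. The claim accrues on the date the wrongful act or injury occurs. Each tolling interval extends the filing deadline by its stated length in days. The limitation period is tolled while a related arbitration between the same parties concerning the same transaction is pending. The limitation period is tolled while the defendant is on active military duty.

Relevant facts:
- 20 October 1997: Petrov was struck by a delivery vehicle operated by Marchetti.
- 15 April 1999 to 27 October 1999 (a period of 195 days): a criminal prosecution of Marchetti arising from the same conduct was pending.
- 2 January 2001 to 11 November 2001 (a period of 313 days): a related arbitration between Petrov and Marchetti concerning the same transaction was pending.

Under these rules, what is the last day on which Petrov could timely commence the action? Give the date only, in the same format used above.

The claim accrued on 20 October 1997, when the wrongful act occurred.
The untolled deadline — 5 years after 20 October 1997 — is 20 October 2002.
Because the pending related arbitration ran from 2 January 2001 to 11 November 2001, the deadline is extended by 313 days to 29 August 2003.
Although a criminal prosecution ran from 15 April 1999 to 27 October 1999, the stated rules do not make that a tolling event, so it is disregarded.

29 August 2003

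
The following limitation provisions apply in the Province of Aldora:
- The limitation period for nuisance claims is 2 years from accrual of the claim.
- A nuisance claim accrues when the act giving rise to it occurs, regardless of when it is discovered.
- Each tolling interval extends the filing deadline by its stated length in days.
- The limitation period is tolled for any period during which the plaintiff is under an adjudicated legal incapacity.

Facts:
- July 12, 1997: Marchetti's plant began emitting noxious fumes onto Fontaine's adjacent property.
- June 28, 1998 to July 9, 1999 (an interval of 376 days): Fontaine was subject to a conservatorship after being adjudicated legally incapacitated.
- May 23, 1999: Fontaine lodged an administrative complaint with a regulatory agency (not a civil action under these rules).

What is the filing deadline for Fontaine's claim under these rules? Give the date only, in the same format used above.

The claim accrued on July 12, 1997, when the wrongful act occurred.
2 years from July 12, 1997 is July 12, 1999.
The period was tolled for 376 days by the plaintiff's legal incapacity (June 28, 1998 to July 9, 1999), pushing the deadline to July 22, 2000.
None of the other events listed affects the running of the period under the stated rules.

July 22, 2000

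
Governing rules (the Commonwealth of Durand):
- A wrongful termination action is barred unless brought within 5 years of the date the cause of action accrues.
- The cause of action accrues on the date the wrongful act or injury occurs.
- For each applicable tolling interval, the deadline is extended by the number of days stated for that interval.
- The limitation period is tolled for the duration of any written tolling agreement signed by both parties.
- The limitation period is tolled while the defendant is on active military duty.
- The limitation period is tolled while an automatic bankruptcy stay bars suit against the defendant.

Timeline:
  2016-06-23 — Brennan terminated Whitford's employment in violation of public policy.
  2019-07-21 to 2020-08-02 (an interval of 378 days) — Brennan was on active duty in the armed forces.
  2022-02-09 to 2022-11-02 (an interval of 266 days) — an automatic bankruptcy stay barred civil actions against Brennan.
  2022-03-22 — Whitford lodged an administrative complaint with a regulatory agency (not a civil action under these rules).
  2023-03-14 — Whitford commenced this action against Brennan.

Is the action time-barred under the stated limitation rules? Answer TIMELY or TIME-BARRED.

TIMELY

The limitation period began to run on 2016-06-23.
5 years from 2016-06-23 is 2021-06-23.
The defendant's active military service from 2019-07-21 to 2020-08-02 tolled the period for 378 days, extending the deadline to 2022-07-06.
The period was tolled for 266 days by the automatic bankruptcy stay (2022-02-09 to 2022-11-02), pushing the deadline to 2023-03-29.
The other events in the timeline have no effect on the limitation period under the stated rules.
Whitford filed on 2023-03-14, before the 2023-03-29 deadline, so the action is timely.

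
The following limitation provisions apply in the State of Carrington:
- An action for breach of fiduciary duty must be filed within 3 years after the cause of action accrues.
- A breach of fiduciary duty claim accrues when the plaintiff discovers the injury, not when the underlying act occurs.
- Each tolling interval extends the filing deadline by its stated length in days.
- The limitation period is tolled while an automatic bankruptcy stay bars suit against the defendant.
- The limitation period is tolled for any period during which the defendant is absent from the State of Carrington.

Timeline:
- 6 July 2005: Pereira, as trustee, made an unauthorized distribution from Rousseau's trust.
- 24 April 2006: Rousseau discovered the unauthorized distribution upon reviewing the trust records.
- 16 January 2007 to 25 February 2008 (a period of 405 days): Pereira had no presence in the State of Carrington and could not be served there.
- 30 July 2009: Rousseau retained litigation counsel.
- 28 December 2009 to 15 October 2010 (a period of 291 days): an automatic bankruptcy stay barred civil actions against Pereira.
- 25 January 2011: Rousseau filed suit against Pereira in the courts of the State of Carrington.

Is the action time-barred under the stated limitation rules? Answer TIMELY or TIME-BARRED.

TIMELY

Accrual is tied to discovery, so the period began on 24 April 2006 rather than on 6 July 2005 when the act occurred.
The untolled deadline — 3 years after 24 April 2006 — is 24 April 2009.
The period was tolled for 405 days by the defendant's absence from the jurisdiction (16 January 2007 to 25 February 2008), pushing the deadline to 3 June 2010.
Because the automatic bankruptcy stay ran from 28 December 2009 to 15 October 2010, the deadline is extended by 291 days to 21 March 2011.
None of the other events listed affects the running of the period under the stated rules.
Filing on 25 January 2011 beat the 21 March 2011 deadline — the action is timely.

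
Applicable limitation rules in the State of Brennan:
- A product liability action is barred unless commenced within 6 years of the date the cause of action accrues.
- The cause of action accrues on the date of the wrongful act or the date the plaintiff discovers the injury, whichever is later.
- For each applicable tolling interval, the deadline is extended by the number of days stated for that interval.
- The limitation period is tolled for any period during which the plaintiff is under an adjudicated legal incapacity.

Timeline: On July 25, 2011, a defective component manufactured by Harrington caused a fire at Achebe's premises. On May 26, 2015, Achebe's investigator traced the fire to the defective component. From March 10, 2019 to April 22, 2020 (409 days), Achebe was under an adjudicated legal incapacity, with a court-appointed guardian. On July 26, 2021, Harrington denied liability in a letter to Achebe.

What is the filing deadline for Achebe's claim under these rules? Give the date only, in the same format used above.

Because discovery on May 26, 2015 post-dates the July 25, 2011 act, accrual under the later-of rule falls on May 26, 2015.
6 years from May 26, 2015 is May 26, 2021.
The period was tolled for 409 days by the plaintiff's legal incapacity (March 10, 2019 to April 22, 2020), pushing the deadline to July 9, 2022.
Nothing else in the chronology tolls or restarts the period.

July 9, 2022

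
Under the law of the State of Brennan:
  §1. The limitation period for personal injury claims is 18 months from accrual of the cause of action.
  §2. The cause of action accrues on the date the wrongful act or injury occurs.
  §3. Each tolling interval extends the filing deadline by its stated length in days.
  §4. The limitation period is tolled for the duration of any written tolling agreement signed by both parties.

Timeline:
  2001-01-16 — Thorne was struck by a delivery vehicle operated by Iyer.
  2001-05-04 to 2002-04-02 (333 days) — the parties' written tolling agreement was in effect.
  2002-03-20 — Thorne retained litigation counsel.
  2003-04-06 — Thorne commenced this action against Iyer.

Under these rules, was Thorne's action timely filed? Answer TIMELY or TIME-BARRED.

TIMELY

The claim accrued on 2001-01-16, when the wrongful act occurred.
The untolled deadline — 18 months after 2001-01-16 — is 2002-07-16.
Because the written tolling agreement ran from 2001-05-04 to 2002-04-02, the deadline is extended by 333 days to 2003-06-14.
None of the other events listed affects the running of the period under the stated rules.
Filing on 2003-04-06 beat the 2003-06-14 deadline — the action is timely.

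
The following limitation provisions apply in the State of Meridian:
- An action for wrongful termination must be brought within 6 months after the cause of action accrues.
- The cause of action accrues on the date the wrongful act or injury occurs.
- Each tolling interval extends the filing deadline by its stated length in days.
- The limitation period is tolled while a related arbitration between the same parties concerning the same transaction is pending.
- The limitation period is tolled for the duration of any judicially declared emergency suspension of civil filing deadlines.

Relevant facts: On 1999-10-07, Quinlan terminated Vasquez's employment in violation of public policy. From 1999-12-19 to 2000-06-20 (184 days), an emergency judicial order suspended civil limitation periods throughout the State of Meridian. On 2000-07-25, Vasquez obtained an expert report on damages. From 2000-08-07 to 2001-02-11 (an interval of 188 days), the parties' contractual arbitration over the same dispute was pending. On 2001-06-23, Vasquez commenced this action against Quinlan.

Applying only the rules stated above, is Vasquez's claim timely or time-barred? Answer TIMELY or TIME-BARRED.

The claim accrued on 1999-10-07, when the wrongful act occurred.
Adding the 6 months base period to 1999-10-07 gives a deadline of 2000-04-07, before any tolling.
Because the emergency suspension of filing deadlines ran from 1999-12-19 to 2000-06-20, the deadline is extended by 184 days to 2000-10-08.
Because the pending related arbitration ran from 2000-08-07 to 2001-02-11, the deadline is extended by 188 days to 2001-04-14.
None of the other events listed affects the running of the period under the stated rules.
Filing on 2001-06-23 missed the 2001-04-14 deadline — the action is time-barred.

TIME-BARRED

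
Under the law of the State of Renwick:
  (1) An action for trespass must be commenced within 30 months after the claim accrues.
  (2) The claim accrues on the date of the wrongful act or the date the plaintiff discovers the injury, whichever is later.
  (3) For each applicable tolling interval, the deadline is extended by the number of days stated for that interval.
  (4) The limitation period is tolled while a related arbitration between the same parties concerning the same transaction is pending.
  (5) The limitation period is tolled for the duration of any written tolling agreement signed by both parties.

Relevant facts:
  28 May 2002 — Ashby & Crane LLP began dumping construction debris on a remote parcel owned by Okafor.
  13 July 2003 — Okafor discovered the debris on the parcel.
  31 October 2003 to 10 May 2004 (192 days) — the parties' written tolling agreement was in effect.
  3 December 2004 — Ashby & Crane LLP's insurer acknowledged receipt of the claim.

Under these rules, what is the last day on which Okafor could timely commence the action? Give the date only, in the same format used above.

24 July 2006

Because discovery on 13 July 2003 post-dates the 28 May 2002 act, accrual under the later-of rule falls on 13 July 2003.
Adding the 30 months base period to 13 July 2003 gives a deadline of 13 January 2006, before any tolling.
The written tolling agreement from 31 October 2003 to 10 May 2004 tolled the period for 192 days, extending the deadline to 24 July 2006.
None of the other events listed affects the running of the period under the stated rules.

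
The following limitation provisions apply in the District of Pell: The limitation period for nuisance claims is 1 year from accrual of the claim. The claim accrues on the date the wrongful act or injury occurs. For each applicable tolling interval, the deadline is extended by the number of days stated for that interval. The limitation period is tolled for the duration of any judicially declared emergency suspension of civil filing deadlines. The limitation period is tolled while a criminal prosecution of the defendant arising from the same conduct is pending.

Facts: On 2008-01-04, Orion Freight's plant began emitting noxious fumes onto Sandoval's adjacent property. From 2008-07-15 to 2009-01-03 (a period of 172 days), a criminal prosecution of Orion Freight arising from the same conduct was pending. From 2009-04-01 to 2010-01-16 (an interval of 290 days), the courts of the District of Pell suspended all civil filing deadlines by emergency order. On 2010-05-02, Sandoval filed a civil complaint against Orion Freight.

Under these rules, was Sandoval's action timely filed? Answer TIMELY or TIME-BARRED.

The limitation period began to run on 2008-01-04.
1 year from 2008-01-04 is 2009-01-04.
The period was tolled for 172 days by the pending criminal prosecution (2008-07-15 to 2009-01-03), pushing the deadline to 2009-06-25.
The emergency suspension of filing deadlines from 2009-04-01 to 2010-01-16 tolled the period for 290 days, extending the deadline to 2010-04-11.
Sandoval filed on 2010-05-02, after the 2010-04-11 deadline, so the action is time-barred.

TIME-BARRED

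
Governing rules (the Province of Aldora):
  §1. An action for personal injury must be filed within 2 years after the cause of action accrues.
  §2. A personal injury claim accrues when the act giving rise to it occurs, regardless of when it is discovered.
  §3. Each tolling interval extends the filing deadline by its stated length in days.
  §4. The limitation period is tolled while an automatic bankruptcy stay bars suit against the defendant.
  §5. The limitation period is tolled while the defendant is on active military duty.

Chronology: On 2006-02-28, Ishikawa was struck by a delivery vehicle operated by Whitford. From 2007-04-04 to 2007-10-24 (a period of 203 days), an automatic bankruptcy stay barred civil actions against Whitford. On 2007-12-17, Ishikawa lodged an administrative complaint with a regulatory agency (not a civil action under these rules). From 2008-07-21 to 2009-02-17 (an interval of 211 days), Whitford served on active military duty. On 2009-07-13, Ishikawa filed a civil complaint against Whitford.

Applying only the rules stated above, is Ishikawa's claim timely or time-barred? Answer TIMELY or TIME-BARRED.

TIME-BARRED

The cause of action accrued on 2006-02-28, the date of the act.
The untolled deadline — 2 years after 2006-02-28 — is 2008-02-28.
Because the automatic bankruptcy stay ran from 2007-04-04 to 2007-10-24, the deadline is extended by 203 days to 2008-09-18.
The period was tolled for 211 days by the defendant's active military service (2008-07-21 to 2009-02-17), pushing the deadline to 2009-04-17.
The other events in the timeline have no effect on the limitation period under the stated rules.
The 2009-07-13 filing falls after the 2009-04-17 deadline; the claim is time-barred.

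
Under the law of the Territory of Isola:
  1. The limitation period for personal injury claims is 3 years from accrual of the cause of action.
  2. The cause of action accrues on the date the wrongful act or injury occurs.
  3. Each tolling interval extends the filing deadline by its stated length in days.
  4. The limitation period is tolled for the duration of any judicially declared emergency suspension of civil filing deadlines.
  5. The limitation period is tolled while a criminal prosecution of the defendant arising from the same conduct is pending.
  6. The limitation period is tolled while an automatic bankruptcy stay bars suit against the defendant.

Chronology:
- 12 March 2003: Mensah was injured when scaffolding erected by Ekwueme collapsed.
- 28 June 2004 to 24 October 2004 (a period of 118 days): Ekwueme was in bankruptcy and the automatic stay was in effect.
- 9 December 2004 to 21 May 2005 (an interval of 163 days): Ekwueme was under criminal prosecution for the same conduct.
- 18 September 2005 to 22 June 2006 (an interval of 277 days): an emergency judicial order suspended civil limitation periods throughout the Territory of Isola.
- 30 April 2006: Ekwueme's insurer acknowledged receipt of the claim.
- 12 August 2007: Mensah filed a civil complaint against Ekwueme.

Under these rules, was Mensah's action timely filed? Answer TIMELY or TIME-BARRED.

TIMELY

The cause of action accrued on 12 March 2003, the date of the act.
Adding the 3 years base period to 12 March 2003 gives a deadline of 12 March 2006, before any tolling.
The automatic bankruptcy stay from 28 June 2004 to 24 October 2004 tolled the period for 118 days, extending the deadline to 8 July 2006.
The period was tolled for 163 days by the pending criminal prosecution (9 December 2004 to 21 May 2005), pushing the deadline to 18 December 2006.
Because the emergency suspension of filing deadlines ran from 18 September 2005 to 22 June 2006, the deadline is extended by 277 days to 21 September 2007.
The other events in the timeline have no effect on the limitation period under the stated rules.
The 12 August 2007 filing precedes the 21 September 2007 deadline; the claim is timely.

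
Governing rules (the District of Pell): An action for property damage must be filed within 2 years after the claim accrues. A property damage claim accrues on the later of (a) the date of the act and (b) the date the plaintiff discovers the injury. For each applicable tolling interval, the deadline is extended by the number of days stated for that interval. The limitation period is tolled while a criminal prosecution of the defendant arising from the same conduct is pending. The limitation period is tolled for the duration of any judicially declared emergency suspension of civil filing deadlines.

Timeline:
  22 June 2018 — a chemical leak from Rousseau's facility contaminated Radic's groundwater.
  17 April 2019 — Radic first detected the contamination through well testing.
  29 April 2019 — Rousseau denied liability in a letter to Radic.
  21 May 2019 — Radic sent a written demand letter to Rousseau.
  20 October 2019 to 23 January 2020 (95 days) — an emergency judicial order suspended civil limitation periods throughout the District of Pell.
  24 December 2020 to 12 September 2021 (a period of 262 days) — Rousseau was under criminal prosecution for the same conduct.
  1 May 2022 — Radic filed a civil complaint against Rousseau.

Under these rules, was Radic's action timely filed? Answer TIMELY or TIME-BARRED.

Taking the later of the act (22 June 2018) and discovery (17 April 2019), the claim accrued on 17 April 2019.
Adding the 2 years base period to 17 April 2019 gives a deadline of 17 April 2021, before any tolling.
The emergency suspension of filing deadlines from 20 October 2019 to 23 January 2020 tolled the period for 95 days, extending the deadline to 21 July 2021.
The pending criminal prosecution from 24 December 2020 to 12 September 2021 tolled the period for 262 days, extending the deadline to 9 April 2022.
The other events in the timeline have no effect on the limitation period under the stated rules.
Filing on 1 May 2022 missed the 9 April 2022 deadline — the action is time-barred.

TIME-BARRED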